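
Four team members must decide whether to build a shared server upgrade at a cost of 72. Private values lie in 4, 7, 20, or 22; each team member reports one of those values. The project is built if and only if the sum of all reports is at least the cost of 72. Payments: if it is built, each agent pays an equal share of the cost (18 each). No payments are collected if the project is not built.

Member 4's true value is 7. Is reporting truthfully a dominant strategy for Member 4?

No

Consider the case where Member 1 reports 22, Member 2 reports 22 and Member 3 reports 22.
Truthful report 7: project built, pays 18, utility 7 - 18 = -11.
Report 4 instead: project not built, utility 0.
Since 0 > -11, reporting 4 is strictly better here, so truthful reporting is not dominant.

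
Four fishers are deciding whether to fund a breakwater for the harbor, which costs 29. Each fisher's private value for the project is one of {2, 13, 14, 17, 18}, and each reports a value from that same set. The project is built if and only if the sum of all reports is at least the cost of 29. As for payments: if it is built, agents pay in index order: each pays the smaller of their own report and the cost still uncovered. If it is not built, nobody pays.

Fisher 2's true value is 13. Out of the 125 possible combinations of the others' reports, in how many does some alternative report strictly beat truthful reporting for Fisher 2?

Others report (2, 13, 13): truth gives 0; report 2 gives 11 > 0. Violating.
Others report (2, 13, 14): truth gives 0; report 2 gives 11 > 0. Violating.
Others report (2, 13, 17): truth gives 0; report 2 gives 11 > 0. Violating.
Others report (2, 13, 18): truth gives 0; report 2 gives 11 > 0. Violating.
Others report (2, 2, 2): truth gives 0; no alternative beats it.
Others report (2, 2, 13): truth gives 0; no alternative beats it.
(Checking all 125 profiles: 112 have a profitable deviation, 13 do not.)

112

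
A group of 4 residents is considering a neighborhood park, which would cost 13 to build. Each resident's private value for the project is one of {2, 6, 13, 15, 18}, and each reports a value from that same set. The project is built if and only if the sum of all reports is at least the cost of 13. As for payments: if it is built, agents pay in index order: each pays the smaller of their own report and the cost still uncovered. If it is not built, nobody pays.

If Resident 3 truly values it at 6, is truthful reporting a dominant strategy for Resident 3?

Consider the case where Resident 1 reports 2, Resident 2 reports 2 and Resident 4 reports 13.
Truthful report 6: project built, pays 6, utility 6 - 6 = 0.
Report 2 instead: project built, pays 2, utility 6 - 2 = 4.
Since 4 > 0, reporting 2 is strictly better here, so truthful reporting is not dominant.

No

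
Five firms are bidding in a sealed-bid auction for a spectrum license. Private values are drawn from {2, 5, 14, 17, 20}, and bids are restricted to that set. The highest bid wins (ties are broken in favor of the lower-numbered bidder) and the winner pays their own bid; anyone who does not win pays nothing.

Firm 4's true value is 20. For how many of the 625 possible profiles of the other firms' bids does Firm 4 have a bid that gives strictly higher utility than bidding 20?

Others bid (2, 2, 2, 2): truth gives 0; bid 5 gives 15 > 0. Violating.
Others bid (2, 2, 2, 5): truth gives 0; bid 5 gives 15 > 0. Violating.
Others bid (2, 2, 2, 14): truth gives 0; bid 14 gives 6 > 0. Violating.
Others bid (2, 2, 2, 17): truth gives 0; bid 17 gives 3 > 0. Violating.
Others bid (2, 2, 2, 20): truth gives 0; no alternative beats it.
Others bid (2, 2, 5, 20): truth gives 0; no alternative beats it.
(Checking all 625 profiles: 108 have a profitable deviation, 517 do not.)

108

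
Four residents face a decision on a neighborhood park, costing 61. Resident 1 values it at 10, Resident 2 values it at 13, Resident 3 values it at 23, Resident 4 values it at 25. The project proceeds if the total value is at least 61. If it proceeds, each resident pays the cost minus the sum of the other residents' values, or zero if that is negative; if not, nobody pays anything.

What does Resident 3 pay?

13

Total value 71 ≥ cost 61, so the project is built.
The other residents' values sum to 48.
Cost minus that sum is 61 - 48 = 13.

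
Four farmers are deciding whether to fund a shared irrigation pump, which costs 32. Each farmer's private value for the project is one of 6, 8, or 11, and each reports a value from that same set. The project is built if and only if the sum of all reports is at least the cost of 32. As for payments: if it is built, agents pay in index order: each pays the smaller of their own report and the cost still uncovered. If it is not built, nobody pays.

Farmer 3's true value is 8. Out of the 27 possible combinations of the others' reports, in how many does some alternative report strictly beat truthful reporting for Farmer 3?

10

Others report (6, 11, 11): truth gives 0; report 6 gives 2 > 0. Violating.
Others report (8, 8, 11): truth gives 0; report 6 gives 2 > 0. Violating.
Others report (8, 11, 8): truth gives 0; report 6 gives 2 > 0. Violating.
Others report (8, 11, 11): truth gives 0; report 6 gives 2 > 0. Violating.
Others report (6, 6, 6): truth gives 0; no alternative beats it.
Others report (6, 6, 8): truth gives 0; no alternative beats it.
(Checking all 27 profiles: 10 have a profitable deviation, 17 do not.)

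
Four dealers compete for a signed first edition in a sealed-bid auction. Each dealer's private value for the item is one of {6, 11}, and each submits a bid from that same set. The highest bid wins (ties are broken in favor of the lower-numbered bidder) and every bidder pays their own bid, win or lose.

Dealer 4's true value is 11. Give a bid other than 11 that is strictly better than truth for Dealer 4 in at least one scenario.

6

Suppose Dealer 1 bids 6, Dealer 2 bids 6 and Dealer 3 bids 11.
Bid 11: loses but pays 11, utility -11.
Bid 6: loses but pays 6, utility -6.
So bidding 6 beats truth here (-6 > -11).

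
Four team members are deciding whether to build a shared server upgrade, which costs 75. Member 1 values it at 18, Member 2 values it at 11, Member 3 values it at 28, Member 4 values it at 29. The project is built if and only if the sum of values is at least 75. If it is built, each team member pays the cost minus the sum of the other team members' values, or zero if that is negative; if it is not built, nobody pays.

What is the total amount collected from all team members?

Total value 86 ≥ cost 75, so it is built.
Member 1: others sum to 68; max(0, 75 - 68) = 7.
Member 2: others sum to 75; max(0, 75 - 75) = 0.
Member 3: others sum to 58; max(0, 75 - 58) = 17.
Member 4: others sum to 57; max(0, 75 - 57) = 18.
Total collected = 7 + 0 + 17 + 18 = 42.

42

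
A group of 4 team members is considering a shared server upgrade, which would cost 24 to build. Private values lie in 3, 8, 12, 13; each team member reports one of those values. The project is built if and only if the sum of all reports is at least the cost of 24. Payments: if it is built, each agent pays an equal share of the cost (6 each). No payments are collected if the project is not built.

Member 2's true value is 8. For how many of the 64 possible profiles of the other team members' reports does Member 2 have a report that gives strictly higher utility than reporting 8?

Others report (3, 3, 8): truth gives 0; report 12 gives 2 > 0. Violating.
Others report (3, 8, 3): truth gives 0; report 12 gives 2 > 0. Violating.
Others report (8, 3, 3): truth gives 0; report 12 gives 2 > 0. Violating.
Others report (3, 3, 3): truth gives 0; no alternative beats it.
Others report (3, 3, 12): truth gives 2; no alternative beats it.
(Checking all 64 profiles: 3 have a profitable deviation, 61 do not.)

3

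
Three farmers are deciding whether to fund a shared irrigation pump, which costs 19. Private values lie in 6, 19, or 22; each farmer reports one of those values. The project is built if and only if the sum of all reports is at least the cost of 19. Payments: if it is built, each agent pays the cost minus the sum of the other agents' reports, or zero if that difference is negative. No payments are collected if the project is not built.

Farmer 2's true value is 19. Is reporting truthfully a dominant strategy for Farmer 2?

Check each profile of the others' reports and compare truth against every alternative report.
Others report (6, 19): truth gives 19, best alternative gives 19.
Others report (6, 22): truth gives 19, best alternative gives 19.
Others report (19, 6): truth gives 19, best alternative gives 19.
Others report (19, 19): truth gives 19, best alternative gives 19.
Others report (19, 22): truth gives 19, best alternative gives 19.
Others report (22, 6): truth gives 19, best alternative gives 19.
(Remaining 3 profiles checked similarly; truth is weakly best in each.)
In every case the truthful report is at least as good as any alternative, so it is a dominant strategy.

Yes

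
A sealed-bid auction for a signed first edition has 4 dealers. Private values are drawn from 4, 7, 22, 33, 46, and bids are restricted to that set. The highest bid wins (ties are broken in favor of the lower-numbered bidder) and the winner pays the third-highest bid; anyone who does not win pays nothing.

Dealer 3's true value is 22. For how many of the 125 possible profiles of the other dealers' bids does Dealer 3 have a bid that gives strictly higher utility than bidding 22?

Others bid (4, 4, 33): truth gives 0; bid 33 gives 18 > 0. Violating.
Others bid (4, 4, 46): truth gives 0; bid 46 gives 18 > 0. Violating.
Others bid (4, 7, 33): truth gives 0; bid 33 gives 15 > 0. Violating.
Others bid (4, 7, 46): truth gives 0; bid 46 gives 15 > 0. Violating.
Others bid (4, 4, 4): truth gives 18; no alternative beats it.
Others bid (4, 4, 7): truth gives 18; no alternative beats it.
(Checking all 125 profiles: 24 have a profitable deviation, 101 do not.)

24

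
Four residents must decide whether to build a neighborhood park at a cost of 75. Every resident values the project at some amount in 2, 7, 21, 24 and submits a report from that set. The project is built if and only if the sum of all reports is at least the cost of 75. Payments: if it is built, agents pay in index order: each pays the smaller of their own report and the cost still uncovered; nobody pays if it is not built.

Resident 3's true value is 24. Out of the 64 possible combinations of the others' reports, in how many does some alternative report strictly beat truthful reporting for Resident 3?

11

Others report (7, 24, 24): truth gives 0; report 21 gives 3 > 0. Violating.
Others report (21, 21, 21): truth gives 0; report 21 gives 3 > 0. Violating.
Others report (21, 21, 24): truth gives 0; report 21 gives 3 > 0. Violating.
Others report (21, 24, 21): truth gives 0; report 21 gives 3 > 0. Violating.
Others report (2, 2, 2): truth gives 0; no alternative beats it.
Others report (2, 2, 7): truth gives 0; no alternative beats it.
(Checking all 64 profiles: 11 have a profitable deviation, 53 do not.)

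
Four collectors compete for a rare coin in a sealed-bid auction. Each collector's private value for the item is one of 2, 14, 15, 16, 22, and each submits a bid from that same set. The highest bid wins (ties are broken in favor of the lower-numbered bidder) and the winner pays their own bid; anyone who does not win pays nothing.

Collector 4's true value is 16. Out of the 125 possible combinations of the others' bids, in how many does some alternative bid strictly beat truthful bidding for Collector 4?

Others bid (2, 2, 2): truth gives 0; bid 14 gives 2 > 0. Violating.
Others bid (2, 2, 14): truth gives 0; bid 15 gives 1 > 0. Violating.
Others bid (2, 14, 2): truth gives 0; bid 15 gives 1 > 0. Violating.
Others bid (2, 14, 14): truth gives 0; bid 15 gives 1 > 0. Violating.
Others bid (2, 2, 15): truth gives 0; no alternative beats it.
Others bid (2, 2, 16): truth gives 0; no alternative beats it.
(Checking all 125 profiles: 8 have a profitable deviation, 117 do not.)

8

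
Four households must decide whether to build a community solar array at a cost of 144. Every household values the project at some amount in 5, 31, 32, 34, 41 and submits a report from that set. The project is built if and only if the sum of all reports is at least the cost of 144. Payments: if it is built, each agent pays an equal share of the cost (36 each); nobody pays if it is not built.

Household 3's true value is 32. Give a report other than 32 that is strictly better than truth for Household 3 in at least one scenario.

5

Suppose Household 1 reports 31, Household 2 reports 41 and Household 4 reports 41.
Report 32: project built, pays 36, utility 32 - 36 = -4.
Report 5: project not built, utility 0.
So reporting 5 beats truth here (0 > -4).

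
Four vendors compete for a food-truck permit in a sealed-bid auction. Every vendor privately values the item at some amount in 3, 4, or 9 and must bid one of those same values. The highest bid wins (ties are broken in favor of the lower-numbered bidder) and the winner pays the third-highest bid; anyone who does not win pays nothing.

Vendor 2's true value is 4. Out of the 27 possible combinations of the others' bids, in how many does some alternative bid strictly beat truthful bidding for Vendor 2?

Others bid (3, 3, 9): truth gives 0; bid 9 gives 1 > 0. Violating.
Others bid (3, 9, 3): truth gives 0; bid 9 gives 1 > 0. Violating.
Others bid (4, 3, 3): truth gives 0; bid 9 gives 1 > 0. Violating.
Others bid (3, 3, 3): truth gives 1; no alternative beats it.
Others bid (3, 3, 4): truth gives 1; no alternative beats it.
(Checking all 27 profiles: 3 have a profitable deviation, 24 do not.)

3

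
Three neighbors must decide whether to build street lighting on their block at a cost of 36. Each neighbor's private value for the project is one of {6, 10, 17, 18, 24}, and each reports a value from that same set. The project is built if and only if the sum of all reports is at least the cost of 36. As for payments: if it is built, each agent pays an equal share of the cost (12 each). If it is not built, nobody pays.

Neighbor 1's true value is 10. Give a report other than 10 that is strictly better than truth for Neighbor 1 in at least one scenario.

Suppose Neighbor 2 reports 10 and Neighbor 3 reports 17.
Report 10: project built, pays 12, utility 10 - 12 = -2.
Report 6: project not built, utility 0.
So reporting 6 beats truth here (0 > -2).

6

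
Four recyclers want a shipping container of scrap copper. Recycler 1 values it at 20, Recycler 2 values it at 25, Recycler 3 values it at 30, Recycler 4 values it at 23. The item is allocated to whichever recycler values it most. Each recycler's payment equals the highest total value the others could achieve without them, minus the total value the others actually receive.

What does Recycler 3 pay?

25

Recycler 3 has the highest value and receives the item.
Without Recycler 3, the item would go to the next-highest value, 25, so the others could achieve 25.
With Recycler 3 present and winning, the others receive nothing, so their total is 0.
Payment = 25 - 0 = 25.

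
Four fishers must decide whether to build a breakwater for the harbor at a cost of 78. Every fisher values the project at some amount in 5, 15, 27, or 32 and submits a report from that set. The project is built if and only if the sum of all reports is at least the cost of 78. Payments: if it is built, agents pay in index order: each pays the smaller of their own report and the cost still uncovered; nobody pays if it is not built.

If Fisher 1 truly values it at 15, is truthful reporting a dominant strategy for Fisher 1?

No

Consider the case where Fisher 2 reports 15, Fisher 3 reports 27 and Fisher 4 reports 32.
Truthful report 15: project built, pays 15, utility 15 - 15 = 0.
Report 5 instead: project built, pays 5, utility 15 - 5 = 10.
Since 10 > 0, reporting 5 is strictly better here, so truthful reporting is not dominant.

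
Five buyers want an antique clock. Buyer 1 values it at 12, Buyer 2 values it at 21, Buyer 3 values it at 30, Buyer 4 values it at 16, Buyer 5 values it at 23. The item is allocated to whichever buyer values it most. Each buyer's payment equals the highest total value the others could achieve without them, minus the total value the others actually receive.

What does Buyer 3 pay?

Buyer 3 has the highest value and receives the item.
Without Buyer 3, the item would go to the next-highest value, 23, so the others could achieve 23.
With Buyer 3 present and winning, the others receive nothing, so their total is 0.
Payment = 23 - 0 = 23.

23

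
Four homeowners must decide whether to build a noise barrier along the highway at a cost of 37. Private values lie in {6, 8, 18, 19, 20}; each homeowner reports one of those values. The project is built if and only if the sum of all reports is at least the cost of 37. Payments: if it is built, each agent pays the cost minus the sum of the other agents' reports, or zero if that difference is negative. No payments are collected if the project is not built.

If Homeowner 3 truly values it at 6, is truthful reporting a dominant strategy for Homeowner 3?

Yes

Check each profile of the others' reports and compare truth against every alternative report.
Others report (6, 6, 18): truth gives 0, best alternative gives -1.
Others report (6, 18, 6): truth gives 0, best alternative gives -1.
Others report (18, 6, 6): truth gives 0, best alternative gives -1.
Others report (6, 18, 18): truth gives 6, best alternative gives 6.
Others report (6, 18, 19): truth gives 6, best alternative gives 6.
Others report (6, 18, 20): truth gives 6, best alternative gives 6.
(Remaining 119 profiles checked similarly; truth is weakly best in each.)
In every case the truthful report is at least as good as any alternative, so it is a dominant strategy.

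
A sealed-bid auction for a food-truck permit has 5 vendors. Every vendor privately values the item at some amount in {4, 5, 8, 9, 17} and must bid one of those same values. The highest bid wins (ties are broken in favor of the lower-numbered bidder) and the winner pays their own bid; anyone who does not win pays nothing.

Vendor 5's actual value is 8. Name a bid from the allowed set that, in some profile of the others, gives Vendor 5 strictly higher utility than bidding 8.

5

Suppose Vendor 1 bids 4, Vendor 2 bids 4, Vendor 3 bids 4 and Vendor 4 bids 4.
Bid 8: wins, pays 8, utility 8 - 8 = 0.
Bid 5: wins, pays 5, utility 8 - 5 = 3.
So bidding 5 beats truth here (3 > 0).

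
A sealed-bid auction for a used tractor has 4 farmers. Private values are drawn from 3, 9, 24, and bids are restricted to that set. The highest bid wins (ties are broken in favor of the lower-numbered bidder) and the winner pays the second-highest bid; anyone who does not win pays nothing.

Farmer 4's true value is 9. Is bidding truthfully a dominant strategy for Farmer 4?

Yes

Check each profile of the others' bids and compare truth against every alternative bid.
Others bid (3, 3, 3): truth gives 6, best alternative gives 6.
Others bid (3, 3, 9): truth gives 0, best alternative gives 0.
Others bid (3, 3, 24): truth gives 0, best alternative gives 0.
Others bid (3, 9, 3): truth gives 0, best alternative gives 0.
Others bid (3, 9, 9): truth gives 0, best alternative gives 0.
Others bid (3, 9, 24): truth gives 0, best alternative gives 0.
(Remaining 21 profiles checked similarly; truth is weakly best in each.)
In every case the truthful bid is at least as good as any alternative, so it is a dominant strategy.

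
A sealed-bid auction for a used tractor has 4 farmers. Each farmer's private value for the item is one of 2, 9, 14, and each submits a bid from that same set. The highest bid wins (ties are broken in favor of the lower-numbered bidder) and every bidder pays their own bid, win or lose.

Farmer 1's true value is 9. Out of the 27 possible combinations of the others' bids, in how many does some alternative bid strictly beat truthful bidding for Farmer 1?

20

Others bid (2, 2, 2): truth gives 0; bid 2 gives 7 > 0. Violating.
Others bid (2, 2, 14): truth gives -9; bid 2 gives -2 > -9. Violating.
Others bid (2, 9, 14): truth gives -9; bid 2 gives -2 > -9. Violating.
Others bid (2, 14, 2): truth gives -9; bid 2 gives -2 > -9. Violating.
Others bid (2, 2, 9): truth gives 0; no alternative beats it.
Others bid (2, 9, 2): truth gives 0; no alternative beats it.
(Checking all 27 profiles: 20 have a profitable deviation, 7 do not.)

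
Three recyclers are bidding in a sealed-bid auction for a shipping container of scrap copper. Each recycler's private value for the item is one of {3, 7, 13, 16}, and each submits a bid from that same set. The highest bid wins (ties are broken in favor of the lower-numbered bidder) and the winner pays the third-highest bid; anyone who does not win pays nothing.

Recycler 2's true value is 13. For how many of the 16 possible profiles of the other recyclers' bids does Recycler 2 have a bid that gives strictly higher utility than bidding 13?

4

Others bid (3, 16): truth gives 0; bid 16 gives 10 > 0. Violating.
Others bid (7, 16): truth gives 0; bid 16 gives 6 > 0. Violating.
Others bid (13, 3): truth gives 0; bid 16 gives 10 > 0. Violating.
Others bid (13, 7): truth gives 0; bid 16 gives 6 > 0. Violating.
Others bid (3, 3): truth gives 10; no alternative beats it.
Others bid (3, 7): truth gives 10; no alternative beats it.
(Checking all 16 profiles: 4 have a profitable deviation, 12 do not.)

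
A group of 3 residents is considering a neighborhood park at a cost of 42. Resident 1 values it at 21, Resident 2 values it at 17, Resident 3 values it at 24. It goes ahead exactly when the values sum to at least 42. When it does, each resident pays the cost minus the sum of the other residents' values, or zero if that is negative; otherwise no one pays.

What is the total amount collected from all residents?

Total value 62 ≥ cost 42, so it is built.
Resident 1: others sum to 41; max(0, 42 - 41) = 1.
Resident 2: others sum to 45; max(0, 42 - 45) = 0.
Resident 3: others sum to 38; max(0, 42 - 38) = 4.
Total collected = 1 + 0 + 4 = 5.

5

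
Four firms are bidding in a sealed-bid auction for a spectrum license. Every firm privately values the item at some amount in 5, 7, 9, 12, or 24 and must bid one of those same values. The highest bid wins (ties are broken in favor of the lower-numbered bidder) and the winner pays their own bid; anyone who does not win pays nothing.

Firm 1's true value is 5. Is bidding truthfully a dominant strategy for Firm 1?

Check each profile of the others' bids and compare truth against every alternative bid.
Others bid (5, 5, 5): truth gives 0, best alternative gives -2.
Others bid (5, 5, 7): truth gives 0, best alternative gives -2.
Others bid (5, 7, 5): truth gives 0, best alternative gives -2.
Others bid (5, 7, 7): truth gives 0, best alternative gives -2.
Others bid (7, 5, 5): truth gives 0, best alternative gives -2.
Others bid (7, 5, 7): truth gives 0, best alternative gives -2.
(Remaining 119 profiles checked similarly; truth is weakly best in each.)
In every case the truthful bid is at least as good as any alternative, so it is a dominant strategy.

Yes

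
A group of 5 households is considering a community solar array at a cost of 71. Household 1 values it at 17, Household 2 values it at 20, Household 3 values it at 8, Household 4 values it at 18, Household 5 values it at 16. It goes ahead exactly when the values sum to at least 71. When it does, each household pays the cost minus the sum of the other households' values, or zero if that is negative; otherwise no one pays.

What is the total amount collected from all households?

Total value 79 ≥ cost 71, so it is built.
Household 1: others sum to 62; max(0, 71 - 62) = 9.
Household 2: others sum to 59; max(0, 71 - 59) = 12.
Household 3: others sum to 71; max(0, 71 - 71) = 0.
Household 4: others sum to 61; max(0, 71 - 61) = 10.
Household 5: others sum to 63; max(0, 71 - 63) = 8.
Total collected = 9 + 12 + 0 + 10 + 8 = 39.

39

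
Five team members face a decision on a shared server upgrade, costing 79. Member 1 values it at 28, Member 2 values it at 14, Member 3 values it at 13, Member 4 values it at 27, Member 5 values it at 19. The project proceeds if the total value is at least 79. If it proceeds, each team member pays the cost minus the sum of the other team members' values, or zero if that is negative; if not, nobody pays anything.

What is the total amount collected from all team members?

11

Total value 101 ≥ cost 79, so it is built.
Member 1: others sum to 73; max(0, 79 - 73) = 6.
Member 2: others sum to 87; max(0, 79 - 87) = 0.
Member 3: others sum to 88; max(0, 79 - 88) = 0.
Member 4: others sum to 74; max(0, 79 - 74) = 5.
Member 5: others sum to 82; max(0, 79 - 82) = 0.
Total collected = 6 + 0 + 0 + 5 + 0 = 11.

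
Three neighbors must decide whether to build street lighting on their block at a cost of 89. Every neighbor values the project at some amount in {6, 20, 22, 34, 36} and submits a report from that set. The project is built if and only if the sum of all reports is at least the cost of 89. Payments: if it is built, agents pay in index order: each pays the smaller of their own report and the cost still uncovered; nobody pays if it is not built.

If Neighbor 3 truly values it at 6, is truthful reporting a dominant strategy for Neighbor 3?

Check each profile of the others' reports and compare truth against every alternative report.
Others report (34, 36): truth gives 0, best alternative gives -13.
Others report (36, 34): truth gives 0, best alternative gives -13.
Others report (36, 36): truth gives 0, best alternative gives -11.
Others report (6, 6): truth gives 0, best alternative gives 0.
Others report (6, 20): truth gives 0, best alternative gives 0.
Others report (6, 22): truth gives 0, best alternative gives 0.
(Remaining 19 profiles checked similarly; truth is weakly best in each.)
In every case the truthful report is at least as good as any alternative, so it is a dominant strategy.

Yes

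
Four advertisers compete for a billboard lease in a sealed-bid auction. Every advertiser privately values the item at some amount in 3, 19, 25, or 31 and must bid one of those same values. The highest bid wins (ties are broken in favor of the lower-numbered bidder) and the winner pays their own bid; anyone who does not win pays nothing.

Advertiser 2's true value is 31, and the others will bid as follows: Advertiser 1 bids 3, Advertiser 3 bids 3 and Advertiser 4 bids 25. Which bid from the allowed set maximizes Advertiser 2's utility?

25

Bid 3: loses, pays 0, utility 0.
Bid 19: loses, pays 0, utility 0.
Bid 25: wins, pays 25, utility 31 - 25 = 6.
Bid 31: wins, pays 31, utility 31 - 31 = 0.
The best choice is 25 with utility 6.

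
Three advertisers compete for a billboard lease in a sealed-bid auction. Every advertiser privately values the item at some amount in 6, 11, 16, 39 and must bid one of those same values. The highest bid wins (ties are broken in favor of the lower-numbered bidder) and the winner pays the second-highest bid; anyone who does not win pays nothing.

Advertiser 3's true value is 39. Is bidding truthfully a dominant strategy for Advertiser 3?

Check each profile of the others' bids and compare truth against every alternative bid.
Others bid (6, 16): truth gives 23, best alternative gives 0.
Others bid (11, 16): truth gives 23, best alternative gives 0.
Others bid (16, 6): truth gives 23, best alternative gives 0.
Others bid (16, 11): truth gives 23, best alternative gives 0.
Others bid (16, 16): truth gives 23, best alternative gives 0.
Others bid (6, 6): truth gives 33, best alternative gives 33.
(Remaining 10 profiles checked similarly; truth is weakly best in each.)
In every case the truthful bid is at least as good as any alternative, so it is a dominant strategy.

Yes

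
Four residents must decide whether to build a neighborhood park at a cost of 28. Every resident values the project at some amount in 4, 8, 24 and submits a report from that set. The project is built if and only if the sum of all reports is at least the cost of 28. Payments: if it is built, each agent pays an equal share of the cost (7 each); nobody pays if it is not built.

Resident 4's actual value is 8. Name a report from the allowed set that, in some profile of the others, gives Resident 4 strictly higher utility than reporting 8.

Suppose Resident 1 reports 4, Resident 2 reports 4 and Resident 3 reports 4.
Report 8: project not built, utility 0.
Report 24: project built, pays 7, utility 8 - 7 = 1.
So reporting 24 beats truth here (1 > 0).

24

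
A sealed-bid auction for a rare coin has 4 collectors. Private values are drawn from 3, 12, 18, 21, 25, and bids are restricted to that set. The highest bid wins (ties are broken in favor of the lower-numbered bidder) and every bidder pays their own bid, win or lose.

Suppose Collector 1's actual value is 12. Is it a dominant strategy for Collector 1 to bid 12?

No

Consider the case where Collector 2 bids 3, Collector 3 bids 3 and Collector 4 bids 3.
Truthful bid 12: wins, pays 12, utility 12 - 12 = 0.
Bid 3 instead: wins, pays 3, utility 12 - 3 = 9.
Since 9 > 0, bidding 3 is strictly better here, so truthful bidding is not dominant.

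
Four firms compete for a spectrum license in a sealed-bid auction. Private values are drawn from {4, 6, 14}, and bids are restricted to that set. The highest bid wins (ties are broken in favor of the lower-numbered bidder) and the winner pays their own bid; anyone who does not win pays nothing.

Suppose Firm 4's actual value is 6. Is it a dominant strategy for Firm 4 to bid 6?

Check each profile of the others' bids and compare truth against every alternative bid.
Others bid (4, 4, 4): truth gives 0, best alternative gives 0.
Others bid (4, 4, 6): truth gives 0, best alternative gives 0.
Others bid (4, 4, 14): truth gives 0, best alternative gives 0.
Others bid (4, 6, 4): truth gives 0, best alternative gives 0.
Others bid (4, 6, 6): truth gives 0, best alternative gives 0.
Others bid (4, 6, 14): truth gives 0, best alternative gives 0.
(Remaining 21 profiles checked similarly; truth is weakly best in each.)
In every case the truthful bid is at least as good as any alternative, so it is a dominant strategy.

Yes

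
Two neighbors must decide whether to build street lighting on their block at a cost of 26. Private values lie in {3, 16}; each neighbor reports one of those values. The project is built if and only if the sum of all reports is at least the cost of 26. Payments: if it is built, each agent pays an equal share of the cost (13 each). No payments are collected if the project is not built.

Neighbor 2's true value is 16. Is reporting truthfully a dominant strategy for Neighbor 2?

Check each profile of the others' reports and compare truth against every alternative report.
Others report (16): truth gives 3, best alternative gives 0.
Others report (3): truth gives 0, best alternative gives 0.
In every case the truthful report is at least as good as any alternative, so it is a dominant strategy.

Yes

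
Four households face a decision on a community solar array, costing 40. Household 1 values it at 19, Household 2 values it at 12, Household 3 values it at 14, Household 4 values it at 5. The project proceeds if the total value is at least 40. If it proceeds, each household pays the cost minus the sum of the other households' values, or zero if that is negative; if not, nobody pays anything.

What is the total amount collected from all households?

15

Total value 50 ≥ cost 40, so it is built.
Household 1: others sum to 31; max(0, 40 - 31) = 9.
Household 2: others sum to 38; max(0, 40 - 38) = 2.
Household 3: others sum to 36; max(0, 40 - 36) = 4.
Household 4: others sum to 45; max(0, 40 - 45) = 0.
Total collected = 9 + 2 + 4 + 0 = 15.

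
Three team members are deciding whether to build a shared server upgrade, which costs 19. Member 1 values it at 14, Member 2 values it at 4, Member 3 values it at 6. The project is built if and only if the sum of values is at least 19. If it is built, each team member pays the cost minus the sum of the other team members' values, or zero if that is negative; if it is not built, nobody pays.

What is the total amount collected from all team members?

10

Total value 24 ≥ cost 19, so it is built.
Member 1: others sum to 10; max(0, 19 - 10) = 9.
Member 2: others sum to 20; max(0, 19 - 20) = 0.
Member 3: others sum to 18; max(0, 19 - 18) = 1.
Total collected = 9 + 0 + 1 = 10.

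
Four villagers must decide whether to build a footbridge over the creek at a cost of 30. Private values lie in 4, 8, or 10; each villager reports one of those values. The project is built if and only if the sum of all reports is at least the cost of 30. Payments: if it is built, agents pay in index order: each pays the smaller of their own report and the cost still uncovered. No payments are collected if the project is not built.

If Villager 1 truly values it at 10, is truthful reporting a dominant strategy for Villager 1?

Consider the case where Villager 2 reports 4, Villager 3 reports 8 and Villager 4 reports 10.
Truthful report 10: project built, pays 10, utility 10 - 10 = 0.
Report 8 instead: project built, pays 8, utility 10 - 8 = 2.
Since 2 > 0, reporting 8 is strictly better here, so truthful reporting is not dominant.

No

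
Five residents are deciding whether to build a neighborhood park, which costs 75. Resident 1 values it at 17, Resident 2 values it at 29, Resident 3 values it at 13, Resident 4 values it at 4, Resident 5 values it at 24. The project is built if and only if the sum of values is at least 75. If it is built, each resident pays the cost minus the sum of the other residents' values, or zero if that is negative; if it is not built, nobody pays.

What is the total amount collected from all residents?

35

Total value 87 ≥ cost 75, so it is built.
Resident 1: others sum to 70; max(0, 75 - 70) = 5.
Resident 2: others sum to 58; max(0, 75 - 58) = 17.
Resident 3: others sum to 74; max(0, 75 - 74) = 1.
Resident 4: others sum to 83; max(0, 75 - 83) = 0.
Resident 5: others sum to 63; max(0, 75 - 63) = 12.
Total collected = 5 + 17 + 1 + 0 + 12 = 35.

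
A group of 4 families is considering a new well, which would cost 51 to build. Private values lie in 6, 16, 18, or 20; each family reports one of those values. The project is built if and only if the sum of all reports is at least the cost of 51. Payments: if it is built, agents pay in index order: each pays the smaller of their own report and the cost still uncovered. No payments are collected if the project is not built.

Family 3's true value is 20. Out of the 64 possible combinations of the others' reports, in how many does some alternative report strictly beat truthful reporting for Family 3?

49

Others report (6, 16, 16): truth gives 0; report 16 gives 4 > 0. Violating.
Others report (6, 16, 18): truth gives 0; report 16 gives 4 > 0. Violating.
Others report (6, 16, 20): truth gives 0; report 16 gives 4 > 0. Violating.
Others report (6, 18, 16): truth gives 0; report 16 gives 4 > 0. Violating.
Others report (6, 6, 6): truth gives 0; no alternative beats it.
Others report (6, 6, 16): truth gives 0; no alternative beats it.
(Checking all 64 profiles: 49 have a profitable deviation, 15 do not.)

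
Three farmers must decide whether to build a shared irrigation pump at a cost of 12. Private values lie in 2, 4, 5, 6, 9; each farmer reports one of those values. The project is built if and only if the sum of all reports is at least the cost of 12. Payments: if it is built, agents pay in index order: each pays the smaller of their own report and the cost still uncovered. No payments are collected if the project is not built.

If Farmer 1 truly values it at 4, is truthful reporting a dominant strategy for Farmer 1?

Consider the case where Farmer 2 reports 2 and Farmer 3 reports 9.
Truthful report 4: project built, pays 4, utility 4 - 4 = 0.
Report 2 instead: project built, pays 2, utility 4 - 2 = 2.
Since 2 > 0, reporting 2 is strictly better here, so truthful reporting is not dominant.

No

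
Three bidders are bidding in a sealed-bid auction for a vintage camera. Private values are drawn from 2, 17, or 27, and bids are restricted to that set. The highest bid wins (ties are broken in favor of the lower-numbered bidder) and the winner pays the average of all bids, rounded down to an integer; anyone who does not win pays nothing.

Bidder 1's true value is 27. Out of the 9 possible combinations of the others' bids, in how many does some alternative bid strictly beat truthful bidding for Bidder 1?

4

Others bid (2, 2): truth gives 17; bid 2 gives 25 > 17. Violating.
Others bid (2, 17): truth gives 12; bid 17 gives 15 > 12. Violating.
Others bid (17, 2): truth gives 12; bid 17 gives 15 > 12. Violating.
Others bid (17, 17): truth gives 7; bid 17 gives 10 > 7. Violating.
Others bid (2, 27): truth gives 9; no alternative beats it.
Others bid (17, 27): truth gives 4; no alternative beats it.
(Checking all 9 profiles: 4 have a profitable deviation, 5 do not.)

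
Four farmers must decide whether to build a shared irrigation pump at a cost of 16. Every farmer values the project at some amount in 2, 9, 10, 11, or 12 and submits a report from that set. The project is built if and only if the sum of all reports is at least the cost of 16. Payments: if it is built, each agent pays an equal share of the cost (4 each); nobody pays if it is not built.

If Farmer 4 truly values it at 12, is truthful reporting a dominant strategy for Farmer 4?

Check each profile of the others' reports and compare truth against every alternative report.
Others report (2, 2, 2): truth gives 8, best alternative gives 8.
Others report (2, 2, 9): truth gives 8, best alternative gives 8.
Others report (2, 2, 10): truth gives 8, best alternative gives 8.
Others report (2, 2, 11): truth gives 8, best alternative gives 8.
Others report (2, 2, 12): truth gives 8, best alternative gives 8.
Others report (2, 9, 2): truth gives 8, best alternative gives 8.
(Remaining 119 profiles checked similarly; truth is weakly best in each.)
In every case the truthful report is at least as good as any alternative, so it is a dominant strategy.

Yes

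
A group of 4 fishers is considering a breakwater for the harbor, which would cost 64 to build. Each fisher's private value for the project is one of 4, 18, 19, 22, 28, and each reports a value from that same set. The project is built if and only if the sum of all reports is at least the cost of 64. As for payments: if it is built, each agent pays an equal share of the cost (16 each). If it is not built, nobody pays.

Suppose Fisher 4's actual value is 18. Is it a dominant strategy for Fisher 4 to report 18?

No

Consider the case where Fisher 1 reports 4, Fisher 2 reports 4 and Fisher 3 reports 28.
Truthful report 18: project not built, utility 0.
Report 28 instead: project built, pays 16, utility 18 - 16 = 2.
Since 2 > 0, reporting 28 is strictly better here, so truthful reporting is not dominant.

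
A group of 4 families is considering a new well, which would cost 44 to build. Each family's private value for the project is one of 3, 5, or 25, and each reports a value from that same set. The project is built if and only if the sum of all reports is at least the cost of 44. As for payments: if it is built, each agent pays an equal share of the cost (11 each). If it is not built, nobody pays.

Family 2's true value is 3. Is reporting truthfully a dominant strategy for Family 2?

Check each profile of the others' reports and compare truth against every alternative report.
Others report (3, 25, 25): truth gives -8, best alternative gives -8.
Others report (5, 25, 25): truth gives -8, best alternative gives -8.
Others report (25, 3, 25): truth gives -8, best alternative gives -8.
Others report (25, 5, 25): truth gives -8, best alternative gives -8.
Others report (25, 25, 3): truth gives -8, best alternative gives -8.
Others report (25, 25, 5): truth gives -8, best alternative gives -8.
(Remaining 21 profiles checked similarly; truth is weakly best in each.)
In every case the truthful report is at least as good as any alternative, so it is a dominant strategy.

Yes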